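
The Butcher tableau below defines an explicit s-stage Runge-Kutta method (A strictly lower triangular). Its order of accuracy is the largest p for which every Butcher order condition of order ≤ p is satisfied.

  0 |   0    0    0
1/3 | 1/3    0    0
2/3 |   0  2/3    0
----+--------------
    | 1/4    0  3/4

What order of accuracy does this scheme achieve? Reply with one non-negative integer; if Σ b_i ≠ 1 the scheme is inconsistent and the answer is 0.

3

b = (1/4, 0, 3/4)
c = (0, 1/3, 2/3)
Ac = (0, 0, 2/9)
Σ b_i: 1/4·1 + 3/4·1 = 1 ✓
b·c: 3/4·2/3 = 1/2 ✓
b·c²: 3/4·4/9 = 1/3 ✓
b·Ac: 3/4·2/9 = 1/6 ✓; 3 stages ⇒ order 3.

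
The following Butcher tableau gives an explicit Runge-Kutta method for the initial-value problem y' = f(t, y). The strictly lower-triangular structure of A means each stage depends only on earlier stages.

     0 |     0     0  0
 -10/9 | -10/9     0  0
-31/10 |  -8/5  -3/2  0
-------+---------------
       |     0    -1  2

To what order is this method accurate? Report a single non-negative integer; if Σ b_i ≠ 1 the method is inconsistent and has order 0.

b = (0, -1, 2)
c = (0, -10/9, -31/10)
Ac = (0, 0, 5/3)
Σ b_i: (-1)·1 + 2·1 = 1 ✓
b·c: (-1)·(-10/9) + 2·(-31/10) = -229/45 ≠ 1/2 ⇒ order 1.

1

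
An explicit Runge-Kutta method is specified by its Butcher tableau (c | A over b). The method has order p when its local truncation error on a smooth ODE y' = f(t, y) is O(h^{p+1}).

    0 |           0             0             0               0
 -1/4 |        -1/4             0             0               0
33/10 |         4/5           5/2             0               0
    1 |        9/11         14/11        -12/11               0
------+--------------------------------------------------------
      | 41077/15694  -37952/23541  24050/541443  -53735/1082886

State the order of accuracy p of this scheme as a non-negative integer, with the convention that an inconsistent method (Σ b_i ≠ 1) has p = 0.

b = (41077/15694, -37952/23541, 24050/541443, -53735/1082886)
c = (0, -1/4, 33/10, 1)
Ac = (0, 0, -5/8, -431/110)
Σ b_i: 41077/15694·1 + (-37952/23541)·1 + 24050/541443·1 + (-53735/1082886)·1 = 1 ✓
b·c: (-37952/23541)·(-1/4) + 24050/541443·33/10 + (-53735/1082886)·1 = 1/2 ✓
b·c²: (-37952/23541)·1/16 + 24050/541443·1089/100 + (-53735/1082886)·1 = 1/3 ✓
b·Ac: 24050/541443·(-5/8) + (-53735/1082886)·(-431/110) = 1/6 ✓
b·c³: (-37952/23541)·(-1/64) + 24050/541443·35937/1000 + (-53735/1082886)·1 = 246683/156940 ≠ 1/4 ⇒ order 3.
b·(c∘Ac): 24050/541443·(-33/16) + (-53735/1082886)·(-431/110) = 19363/188328 ≠ 1/8
b·Ac²: 24050/541443·5/32 + (-53735/1082886)·(-25961/2200) = 12832261/21657720 ≠ 1/12
b·A²c: (-53735/1082886)·15/22 = -24425/721924 ≠ 1/24

3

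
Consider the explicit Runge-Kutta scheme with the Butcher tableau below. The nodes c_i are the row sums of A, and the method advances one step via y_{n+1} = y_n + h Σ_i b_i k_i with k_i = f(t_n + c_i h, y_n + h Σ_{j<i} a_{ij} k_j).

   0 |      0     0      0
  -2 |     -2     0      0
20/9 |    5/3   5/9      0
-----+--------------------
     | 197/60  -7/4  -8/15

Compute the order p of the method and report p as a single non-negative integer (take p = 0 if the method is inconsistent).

1

b = (197/60, -7/4, -8/15)
c = (0, -2, 20/9)
Ac = (0, 0, -10/9)
Σ b_i: 197/60·1 + (-7/4)·1 + (-8/15)·1 = 1 ✓
b·c: (-7/4)·(-2) + (-8/15)·20/9 = 125/54 ≠ 1/2 ⇒ order 1.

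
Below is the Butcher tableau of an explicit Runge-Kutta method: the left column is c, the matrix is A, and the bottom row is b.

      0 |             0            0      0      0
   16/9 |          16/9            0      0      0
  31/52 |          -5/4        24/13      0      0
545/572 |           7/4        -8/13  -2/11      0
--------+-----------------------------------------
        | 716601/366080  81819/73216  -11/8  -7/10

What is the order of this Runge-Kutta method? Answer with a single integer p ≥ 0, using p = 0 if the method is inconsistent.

b = (716601/366080, 81819/73216, -11/8, -7/10)
c = (0, 16/9, 31/52, 545/572)
Ac = (0, 0, 128/39, -3095/2574)
Σ b_i: 716601/366080·1 + 81819/73216·1 + (-11/8)·1 + (-7/10)·1 = 1 ✓
b·c: 81819/73216·16/9 + (-11/8)·31/52 + (-7/10)·545/572 = 1/2 ✓
b·c²: 81819/73216·256/81 + (-11/8)·961/2704 + (-7/10)·297025/327184 = 56718953/23557248 ≠ 1/3 ⇒ order 2.
b·Ac: (-11/8)·128/39 + (-7/10)·(-3095/2574) = -18899/5148 ≠ 1/6

2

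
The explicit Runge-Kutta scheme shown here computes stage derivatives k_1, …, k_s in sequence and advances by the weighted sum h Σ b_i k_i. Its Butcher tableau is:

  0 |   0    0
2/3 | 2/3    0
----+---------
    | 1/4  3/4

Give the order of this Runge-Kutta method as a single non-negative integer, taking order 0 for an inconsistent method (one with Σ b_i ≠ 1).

b = (1/4, 3/4)
c = (0, 2/3)
Σ b_i: 1/4·1 + 3/4·1 = 1 ✓
b·c: 3/4·2/3 = 1/2 ✓; 2 stages ⇒ order 2.

2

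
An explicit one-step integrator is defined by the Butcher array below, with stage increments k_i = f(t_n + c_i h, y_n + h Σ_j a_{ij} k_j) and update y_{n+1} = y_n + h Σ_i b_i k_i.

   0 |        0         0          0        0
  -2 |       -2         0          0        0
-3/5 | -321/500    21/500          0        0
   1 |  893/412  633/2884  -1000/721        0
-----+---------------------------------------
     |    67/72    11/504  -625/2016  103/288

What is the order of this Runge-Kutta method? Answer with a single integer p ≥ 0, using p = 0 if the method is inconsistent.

b = (67/72, 11/504, -625/2016, 103/288)
c = (0, -2, -3/5, 1)
Ac = (0, 0, -21/250, 81/206)
Σ b_i: 67/72·1 + 11/504·1 + (-625/2016)·1 + 103/288·1 = 1 ✓
b·c: 11/504·(-2) + (-625/2016)·(-3/5) + 103/288·1 = 1/2 ✓
b·c²: 11/504·4 + (-625/2016)·9/25 + 103/288·1 = 1/3 ✓
b·Ac: (-625/2016)·(-21/250) + 103/288·81/206 = 1/6 ✓
b·c³: 11/504·(-8) + (-625/2016)·(-27/125) + 103/288·1 = 1/4 ✓
b·(c∘Ac): (-625/2016)·63/1250 + 103/288·81/206 = 1/8 ✓
b·Ac²: (-625/2016)·21/125 + 103/288·39/103 = 1/12 ✓
b·A²c: 103/288·12/103 = 1/24 ✓; 4 stages ⇒ order 4.

4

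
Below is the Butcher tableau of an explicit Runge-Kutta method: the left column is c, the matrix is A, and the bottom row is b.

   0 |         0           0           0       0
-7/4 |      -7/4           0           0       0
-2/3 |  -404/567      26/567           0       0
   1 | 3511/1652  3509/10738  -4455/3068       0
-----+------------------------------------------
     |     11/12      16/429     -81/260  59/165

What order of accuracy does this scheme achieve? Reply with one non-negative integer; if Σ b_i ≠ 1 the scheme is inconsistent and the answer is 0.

4

b = (11/12, 16/429, -81/260, 59/165)
c = (0, -7/4, -2/3, 1)
Ac = (0, 0, -13/162, 187/472)
Σ b_i: 11/12·1 + 16/429·1 + (-81/260)·1 + 59/165·1 = 1 ✓
b·c: 16/429·(-7/4) + (-81/260)·(-2/3) + 59/165·1 = 1/2 ✓
b·c²: 16/429·49/16 + (-81/260)·4/9 + 59/165·1 = 1/3 ✓
b·Ac: (-81/260)·(-13/162) + 59/165·187/472 = 1/6 ✓
b·c³: 16/429·(-343/64) + (-81/260)·(-8/27) + 59/165·1 = 1/4 ✓
b·(c∘Ac): (-81/260)·13/243 + 59/165·187/472 = 1/8 ✓
b·Ac²: (-81/260)·91/648 + 59/165·671/1888 = 1/12 ✓
b·A²c: 59/165·55/472 = 1/24 ✓; 4 stages ⇒ order 4.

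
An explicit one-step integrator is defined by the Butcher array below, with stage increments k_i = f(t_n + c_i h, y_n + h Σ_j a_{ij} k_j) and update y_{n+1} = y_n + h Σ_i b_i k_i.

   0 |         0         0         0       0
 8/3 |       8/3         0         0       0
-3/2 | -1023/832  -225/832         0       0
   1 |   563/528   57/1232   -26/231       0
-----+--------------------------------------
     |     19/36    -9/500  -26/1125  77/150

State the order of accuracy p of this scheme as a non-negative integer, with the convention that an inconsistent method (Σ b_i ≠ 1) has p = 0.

b = (19/36, -9/500, -26/1125, 77/150)
c = (0, 8/3, -3/2, 1)
Ac = (0, 0, -75/104, 45/154)
Σ b_i: 19/36·1 + (-9/500)·1 + (-26/1125)·1 + 77/150·1 = 1 ✓
b·c: (-9/500)·8/3 + (-26/1125)·(-3/2) + 77/150·1 = 1/2 ✓
b·c²: (-9/500)·64/9 + (-26/1125)·9/4 + 77/150·1 = 1/3 ✓
b·Ac: (-26/1125)·(-75/104) + 77/150·45/154 = 1/6 ✓
b·c³: (-9/500)·512/27 + (-26/1125)·(-27/8) + 77/150·1 = 1/4 ✓
b·(c∘Ac): (-26/1125)·225/208 + 77/150·45/154 = 1/8 ✓
b·Ac²: (-26/1125)·(-25/13) + 77/150·5/66 = 1/12 ✓
b·A²c: 77/150·25/308 = 1/24 ✓; 4 stages ⇒ order 4.

4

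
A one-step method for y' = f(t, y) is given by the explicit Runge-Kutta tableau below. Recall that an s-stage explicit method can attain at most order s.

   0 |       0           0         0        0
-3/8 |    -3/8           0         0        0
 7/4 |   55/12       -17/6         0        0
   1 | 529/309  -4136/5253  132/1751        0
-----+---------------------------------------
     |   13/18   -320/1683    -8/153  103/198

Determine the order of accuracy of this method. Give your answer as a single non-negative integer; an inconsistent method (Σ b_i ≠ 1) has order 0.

4

b = (13/18, -320/1683, -8/153, 103/198)
c = (0, -3/8, 7/4, 1)
Ac = (0, 0, 17/16, 44/103)
Σ b_i: 13/18·1 + (-320/1683)·1 + (-8/153)·1 + 103/198·1 = 1 ✓
b·c: (-320/1683)·(-3/8) + (-8/153)·7/4 + 103/198·1 = 1/2 ✓
b·c²: (-320/1683)·9/64 + (-8/153)·49/16 + 103/198·1 = 1/3 ✓
b·Ac: (-8/153)·17/16 + 103/198·44/103 = 1/6 ✓
b·c³: (-320/1683)·(-27/512) + (-8/153)·343/64 + 103/198·1 = 1/4 ✓
b·(c∘Ac): (-8/153)·119/64 + 103/198·44/103 = 1/8 ✓
b·Ac²: (-8/153)·(-51/128) + 103/198·99/824 = 1/12 ✓
b·A²c: 103/198·33/412 = 1/24 ✓; 4 stages ⇒ order 4.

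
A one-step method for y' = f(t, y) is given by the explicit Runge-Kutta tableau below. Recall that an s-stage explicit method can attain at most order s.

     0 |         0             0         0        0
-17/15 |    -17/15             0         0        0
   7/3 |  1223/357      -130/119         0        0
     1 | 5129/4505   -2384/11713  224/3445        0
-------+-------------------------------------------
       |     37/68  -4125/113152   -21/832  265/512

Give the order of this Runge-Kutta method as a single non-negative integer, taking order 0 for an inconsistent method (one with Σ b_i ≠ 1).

b = (37/68, -4125/113152, -21/832, 265/512)
c = (0, -17/15, 7/3, 1)
Ac = (0, 0, 26/21, 304/795)
Σ b_i: 37/68·1 + (-4125/113152)·1 + (-21/832)·1 + 265/512·1 = 1 ✓
b·c: (-4125/113152)·(-17/15) + (-21/832)·7/3 + 265/512·1 = 1/2 ✓
b·c²: (-4125/113152)·289/225 + (-21/832)·49/9 + 265/512·1 = 1/3 ✓
b·Ac: (-21/832)·26/21 + 265/512·304/795 = 1/6 ✓
b·c³: (-4125/113152)·(-4913/3375) + (-21/832)·343/27 + 265/512·1 = 1/4 ✓
b·(c∘Ac): (-21/832)·26/9 + 265/512·304/795 = 1/8 ✓
b·Ac²: (-21/832)·(-442/315) + 265/512·368/3975 = 1/12 ✓
b·A²c: 265/512·64/795 = 1/24 ✓; 4 stages ⇒ order 4.

4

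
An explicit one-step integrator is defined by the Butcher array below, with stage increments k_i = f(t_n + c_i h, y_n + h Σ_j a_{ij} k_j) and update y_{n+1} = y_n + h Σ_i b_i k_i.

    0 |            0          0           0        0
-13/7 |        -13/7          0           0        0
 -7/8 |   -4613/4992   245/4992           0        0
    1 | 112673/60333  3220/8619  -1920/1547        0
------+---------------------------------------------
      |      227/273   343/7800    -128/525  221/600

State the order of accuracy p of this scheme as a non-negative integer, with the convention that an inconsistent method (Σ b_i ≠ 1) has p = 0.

4

b = (227/273, 343/7800, -128/525, 221/600)
c = (0, -13/7, -7/8, 1)
Ac = (0, 0, -35/384, 20/51)
Σ b_i: 227/273·1 + 343/7800·1 + (-128/525)·1 + 221/600·1 = 1 ✓
b·c: 343/7800·(-13/7) + (-128/525)·(-7/8) + 221/600·1 = 1/2 ✓
b·c²: 343/7800·169/49 + (-128/525)·49/64 + 221/600·1 = 1/3 ✓
b·Ac: (-128/525)·(-35/384) + 221/600·20/51 = 1/6 ✓
b·c³: 343/7800·(-2197/343) + (-128/525)·(-343/512) + 221/600·1 = 1/4 ✓
b·(c∘Ac): (-128/525)·245/3072 + 221/600·20/51 = 1/8 ✓
b·Ac²: (-128/525)·65/384 + 221/600·1570/4641 = 1/12 ✓
b·A²c: 221/600·25/221 = 1/24 ✓; 4 stages ⇒ order 4.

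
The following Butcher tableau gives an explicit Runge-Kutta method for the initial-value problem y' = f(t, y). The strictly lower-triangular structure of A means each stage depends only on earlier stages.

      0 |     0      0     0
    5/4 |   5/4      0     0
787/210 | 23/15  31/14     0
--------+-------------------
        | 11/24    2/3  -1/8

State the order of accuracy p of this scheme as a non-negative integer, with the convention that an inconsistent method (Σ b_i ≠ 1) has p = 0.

b = (11/24, 2/3, -1/8)
c = (0, 5/4, 787/210)
Ac = (0, 0, 155/56)
Σ b_i: 11/24·1 + 2/3·1 + (-1/8)·1 = 1 ✓
b·c: 2/3·5/4 + (-1/8)·787/210 = 613/1680 ≠ 1/2 ⇒ order 1.

1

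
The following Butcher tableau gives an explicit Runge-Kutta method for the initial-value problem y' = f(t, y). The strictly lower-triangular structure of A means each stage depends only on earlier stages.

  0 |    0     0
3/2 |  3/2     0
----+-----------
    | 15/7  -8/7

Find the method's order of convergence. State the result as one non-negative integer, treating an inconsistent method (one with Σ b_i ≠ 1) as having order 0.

1

b = (15/7, -8/7)
c = (0, 3/2)
Σ b_i: 15/7·1 + (-8/7)·1 = 1 ✓
b·c: (-8/7)·3/2 = -12/7 ≠ 1/2 ⇒ order 1.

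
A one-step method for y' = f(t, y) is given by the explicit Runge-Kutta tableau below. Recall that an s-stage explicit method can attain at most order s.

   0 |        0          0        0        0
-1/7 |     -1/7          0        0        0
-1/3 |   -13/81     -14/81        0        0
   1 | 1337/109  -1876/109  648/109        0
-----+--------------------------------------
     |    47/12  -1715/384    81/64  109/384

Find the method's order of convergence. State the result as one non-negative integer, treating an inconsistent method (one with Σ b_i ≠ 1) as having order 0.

b = (47/12, -1715/384, 81/64, 109/384)
c = (0, -1/7, -1/3, 1)
Ac = (0, 0, 2/81, 52/109)
Σ b_i: 47/12·1 + (-1715/384)·1 + 81/64·1 + 109/384·1 = 1 ✓
b·c: (-1715/384)·(-1/7) + 81/64·(-1/3) + 109/384·1 = 1/2 ✓
b·c²: (-1715/384)·1/49 + 81/64·1/9 + 109/384·1 = 1/3 ✓
b·Ac: 81/64·2/81 + 109/384·52/109 = 1/6 ✓
b·c³: (-1715/384)·(-1/343) + 81/64·(-1/27) + 109/384·1 = 1/4 ✓
b·(c∘Ac): 81/64·(-2/243) + 109/384·52/109 = 1/8 ✓
b·Ac²: 81/64·(-2/567) + 109/384·236/763 = 1/12 ✓
b·A²c: 109/384·16/109 = 1/24 ✓; 4 stages ⇒ order 4.

4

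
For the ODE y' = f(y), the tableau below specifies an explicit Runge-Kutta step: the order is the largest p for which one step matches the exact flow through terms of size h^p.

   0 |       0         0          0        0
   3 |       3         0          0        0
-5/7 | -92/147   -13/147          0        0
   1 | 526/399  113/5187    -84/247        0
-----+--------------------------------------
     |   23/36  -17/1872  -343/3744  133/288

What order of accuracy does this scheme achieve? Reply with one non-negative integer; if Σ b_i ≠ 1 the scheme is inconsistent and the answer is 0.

b = (23/36, -17/1872, -343/3744, 133/288)
c = (0, 3, -5/7, 1)
Ac = (0, 0, -13/49, 41/133)
Σ b_i: 23/36·1 + (-17/1872)·1 + (-343/3744)·1 + 133/288·1 = 1 ✓
b·c: (-17/1872)·3 + (-343/3744)·(-5/7) + 133/288·1 = 1/2 ✓
b·c²: (-17/1872)·9 + (-343/3744)·25/49 + 133/288·1 = 1/3 ✓
b·Ac: (-343/3744)·(-13/49) + 133/288·41/133 = 1/6 ✓
b·c³: (-17/1872)·27 + (-343/3744)·(-125/343) + 133/288·1 = 1/4 ✓
b·(c∘Ac): (-343/3744)·65/343 + 133/288·41/133 = 1/8 ✓
b·Ac²: (-343/3744)·(-39/49) + 133/288·3/133 = 1/12 ✓
b·A²c: 133/288·12/133 = 1/24 ✓; 4 stages ⇒ order 4.

4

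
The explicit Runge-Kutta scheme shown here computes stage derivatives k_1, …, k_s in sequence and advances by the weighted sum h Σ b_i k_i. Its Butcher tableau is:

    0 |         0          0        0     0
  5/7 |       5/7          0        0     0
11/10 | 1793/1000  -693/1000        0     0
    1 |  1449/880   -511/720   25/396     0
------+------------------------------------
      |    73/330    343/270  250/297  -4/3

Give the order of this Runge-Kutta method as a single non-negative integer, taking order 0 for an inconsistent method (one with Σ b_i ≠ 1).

b = (73/330, 343/270, 250/297, -4/3)
c = (0, 5/7, 11/10, 1)
Ac = (0, 0, -99/200, -7/16)
Σ b_i: 73/330·1 + 343/270·1 + 250/297·1 + (-4/3)·1 = 1 ✓
b·c: 343/270·5/7 + 250/297·11/10 + (-4/3)·1 = 1/2 ✓
b·c²: 343/270·25/49 + 250/297·121/100 + (-4/3)·1 = 1/3 ✓
b·Ac: 250/297·(-99/200) + (-4/3)·(-7/16) = 1/6 ✓
b·c³: 343/270·125/343 + 250/297·1331/1000 + (-4/3)·1 = 1/4 ✓
b·(c∘Ac): 250/297·(-1089/2000) + (-4/3)·(-7/16) = 1/8 ✓
b·Ac²: 250/297·(-99/280) + (-4/3)·(-2/7) = 1/12 ✓
b·A²c: (-4/3)·(-1/32) = 1/24 ✓; 4 stages ⇒ order 4.

4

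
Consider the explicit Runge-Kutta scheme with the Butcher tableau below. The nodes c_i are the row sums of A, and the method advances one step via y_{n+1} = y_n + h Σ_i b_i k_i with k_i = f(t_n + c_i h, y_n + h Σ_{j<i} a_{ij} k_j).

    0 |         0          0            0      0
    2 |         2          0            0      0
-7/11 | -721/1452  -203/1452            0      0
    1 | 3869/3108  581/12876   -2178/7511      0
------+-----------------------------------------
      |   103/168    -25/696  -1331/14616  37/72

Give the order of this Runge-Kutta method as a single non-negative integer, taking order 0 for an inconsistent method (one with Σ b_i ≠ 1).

4

b = (103/168, -25/696, -1331/14616, 37/72)
c = (0, 2, -7/11, 1)
Ac = (0, 0, -203/726, 61/222)
Σ b_i: 103/168·1 + (-25/696)·1 + (-1331/14616)·1 + 37/72·1 = 1 ✓
b·c: (-25/696)·2 + (-1331/14616)·(-7/11) + 37/72·1 = 1/2 ✓
b·c²: (-25/696)·4 + (-1331/14616)·49/121 + 37/72·1 = 1/3 ✓
b·Ac: (-1331/14616)·(-203/726) + 37/72·61/222 = 1/6 ✓
b·c³: (-25/696)·8 + (-1331/14616)·(-343/1331) + 37/72·1 = 1/4 ✓
b·(c∘Ac): (-1331/14616)·1421/7986 + 37/72·61/222 = 1/8 ✓
b·Ac²: (-1331/14616)·(-203/363) + 37/72·7/111 = 1/12 ✓
b·A²c: 37/72·3/37 = 1/24 ✓; 4 stages ⇒ order 4.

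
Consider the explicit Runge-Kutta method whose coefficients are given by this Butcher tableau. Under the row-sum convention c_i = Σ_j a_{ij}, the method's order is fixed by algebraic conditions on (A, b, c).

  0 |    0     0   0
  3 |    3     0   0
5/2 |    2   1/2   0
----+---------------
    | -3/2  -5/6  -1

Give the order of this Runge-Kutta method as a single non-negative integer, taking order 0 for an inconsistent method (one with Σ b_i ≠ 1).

0

b = (-3/2, -5/6, -1)
c = (0, 3, 5/2)
Ac = (0, 0, 3/2)
Σ b_i: (-3/2)·1 + (-5/6)·1 + (-1)·1 = -10/3 ≠ 1 ⇒ order 0.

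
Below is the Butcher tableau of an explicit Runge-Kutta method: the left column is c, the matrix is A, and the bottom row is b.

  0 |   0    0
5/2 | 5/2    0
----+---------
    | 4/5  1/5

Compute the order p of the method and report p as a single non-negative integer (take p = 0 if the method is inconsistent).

b = (4/5, 1/5)
c = (0, 5/2)
Σ b_i: 4/5·1 + 1/5·1 = 1 ✓
b·c: 1/5·5/2 = 1/2 ✓; 2 stages ⇒ order 2.

2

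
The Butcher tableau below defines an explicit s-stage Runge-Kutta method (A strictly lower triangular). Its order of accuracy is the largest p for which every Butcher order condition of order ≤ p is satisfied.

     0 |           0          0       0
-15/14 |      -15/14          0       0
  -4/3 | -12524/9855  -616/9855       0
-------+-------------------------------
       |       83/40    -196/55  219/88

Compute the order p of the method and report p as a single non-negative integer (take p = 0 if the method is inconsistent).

3

b = (83/40, -196/55, 219/88)
c = (0, -15/14, -4/3)
Ac = (0, 0, 44/657)
Σ b_i: 83/40·1 + (-196/55)·1 + 219/88·1 = 1 ✓
b·c: (-196/55)·(-15/14) + 219/88·(-4/3) = 1/2 ✓
b·c²: (-196/55)·225/196 + 219/88·16/9 = 1/3 ✓
b·Ac: 219/88·44/657 = 1/6 ✓; 3 stages ⇒ order 3.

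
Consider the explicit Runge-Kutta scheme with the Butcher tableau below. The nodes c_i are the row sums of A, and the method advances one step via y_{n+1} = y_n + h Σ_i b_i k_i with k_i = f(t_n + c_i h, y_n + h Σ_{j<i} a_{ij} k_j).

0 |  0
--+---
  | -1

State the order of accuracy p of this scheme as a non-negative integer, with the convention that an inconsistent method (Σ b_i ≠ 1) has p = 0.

b = (-1)
c = (0)
Σ b_i: (-1)·1 = -1 ≠ 1 ⇒ order 0.

0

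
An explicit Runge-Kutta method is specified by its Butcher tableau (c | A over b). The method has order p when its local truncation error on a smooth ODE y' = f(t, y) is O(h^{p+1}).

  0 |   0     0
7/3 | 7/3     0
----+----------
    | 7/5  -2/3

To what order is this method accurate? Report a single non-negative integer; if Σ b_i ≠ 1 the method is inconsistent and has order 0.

b = (7/5, -2/3)
c = (0, 7/3)
Σ b_i: 7/5·1 + (-2/3)·1 = 11/15 ≠ 1 ⇒ order 0.

0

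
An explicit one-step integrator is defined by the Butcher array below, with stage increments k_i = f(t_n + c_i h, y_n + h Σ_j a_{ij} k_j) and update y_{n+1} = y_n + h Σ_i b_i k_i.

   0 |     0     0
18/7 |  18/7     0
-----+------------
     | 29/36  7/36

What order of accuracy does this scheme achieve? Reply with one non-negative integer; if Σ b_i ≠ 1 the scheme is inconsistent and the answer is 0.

2

b = (29/36, 7/36)
c = (0, 18/7)
Σ b_i: 29/36·1 + 7/36·1 = 1 ✓
b·c: 7/36·18/7 = 1/2 ✓; 2 stages ⇒ order 2.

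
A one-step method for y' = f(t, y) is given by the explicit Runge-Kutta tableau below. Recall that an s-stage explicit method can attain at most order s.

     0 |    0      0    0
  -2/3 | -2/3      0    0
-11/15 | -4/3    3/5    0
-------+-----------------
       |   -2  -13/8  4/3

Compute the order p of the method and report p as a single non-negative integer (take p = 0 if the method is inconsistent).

0

b = (-2, -13/8, 4/3)
c = (0, -2/3, -11/15)
Ac = (0, 0, -2/5)
Σ b_i: (-2)·1 + (-13/8)·1 + 4/3·1 = -55/24 ≠ 1 ⇒ order 0.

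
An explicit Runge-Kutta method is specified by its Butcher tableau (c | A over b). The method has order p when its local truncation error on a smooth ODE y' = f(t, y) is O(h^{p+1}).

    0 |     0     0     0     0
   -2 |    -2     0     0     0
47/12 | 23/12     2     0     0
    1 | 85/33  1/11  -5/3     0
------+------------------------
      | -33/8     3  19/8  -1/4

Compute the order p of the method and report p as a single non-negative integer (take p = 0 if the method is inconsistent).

b = (-33/8, 3, 19/8, -1/4)
c = (0, -2, 47/12, 1)
Ac = (0, 0, -4, -2657/396)
Σ b_i: (-33/8)·1 + 3·1 + 19/8·1 + (-1/4)·1 = 1 ✓
b·c: 3·(-2) + 19/8·47/12 + (-1/4)·1 = 293/96 ≠ 1/2 ⇒ order 1.

1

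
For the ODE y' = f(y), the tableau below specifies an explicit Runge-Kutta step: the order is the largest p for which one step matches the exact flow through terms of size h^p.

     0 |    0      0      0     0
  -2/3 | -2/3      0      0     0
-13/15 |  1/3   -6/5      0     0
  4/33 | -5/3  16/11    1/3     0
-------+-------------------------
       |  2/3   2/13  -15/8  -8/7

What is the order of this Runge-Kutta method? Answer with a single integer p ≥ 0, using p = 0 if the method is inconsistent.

b = (2/3, 2/13, -15/8, -8/7)
c = (0, -2/3, -13/15, 4/33)
Ac = (0, 0, 4/5, -623/495)
Σ b_i: 2/3·1 + 2/13·1 + (-15/8)·1 + (-8/7)·1 = -4799/2184 ≠ 1 ⇒ order 0.

0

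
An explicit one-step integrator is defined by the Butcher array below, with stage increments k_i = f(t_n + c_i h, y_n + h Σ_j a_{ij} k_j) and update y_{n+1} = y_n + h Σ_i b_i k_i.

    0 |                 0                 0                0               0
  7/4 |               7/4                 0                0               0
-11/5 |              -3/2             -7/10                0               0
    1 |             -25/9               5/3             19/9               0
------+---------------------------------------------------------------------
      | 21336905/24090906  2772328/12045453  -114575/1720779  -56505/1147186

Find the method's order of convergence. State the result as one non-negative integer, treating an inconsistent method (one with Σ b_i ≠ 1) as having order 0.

3

b = (21336905/24090906, 2772328/12045453, -114575/1720779, -56505/1147186)
c = (0, 7/4, -11/5, 1)
Ac = (0, 0, -49/40, -311/180)
Σ b_i: 21336905/24090906·1 + 2772328/12045453·1 + (-114575/1720779)·1 + (-56505/1147186)·1 = 1 ✓
b·c: 2772328/12045453·7/4 + (-114575/1720779)·(-11/5) + (-56505/1147186)·1 = 1/2 ✓
b·c²: 2772328/12045453·49/16 + (-114575/1720779)·121/25 + (-56505/1147186)·1 = 1/3 ✓
b·Ac: (-114575/1720779)·(-49/40) + (-56505/1147186)·(-311/180) = 1/6 ✓
b·c³: 2772328/12045453·343/64 + (-114575/1720779)·(-1331/125) + (-56505/1147186)·1 = 43437343/22943720 ≠ 1/4 ⇒ order 3.
b·(c∘Ac): (-114575/1720779)·539/200 + (-56505/1147186)·(-311/180) = -108225/1147186 ≠ 1/8
b·Ac²: (-114575/1720779)·(-343/160) + (-56505/1147186)·55159/3600 = -7020197/11471860 ≠ 1/12
b·A²c: (-56505/1147186)·(-931/360) = 3507077/27532464 ≠ 1/24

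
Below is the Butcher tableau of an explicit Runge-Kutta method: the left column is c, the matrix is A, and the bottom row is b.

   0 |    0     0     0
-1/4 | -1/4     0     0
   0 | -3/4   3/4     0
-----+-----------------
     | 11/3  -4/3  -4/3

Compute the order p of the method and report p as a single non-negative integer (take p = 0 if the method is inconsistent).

1

b = (11/3, -4/3, -4/3)
c = (0, -1/4, 0)
Ac = (0, 0, -3/16)
Σ b_i: 11/3·1 + (-4/3)·1 + (-4/3)·1 = 1 ✓
b·c: (-4/3)·(-1/4) = 1/3 ≠ 1/2 ⇒ order 1.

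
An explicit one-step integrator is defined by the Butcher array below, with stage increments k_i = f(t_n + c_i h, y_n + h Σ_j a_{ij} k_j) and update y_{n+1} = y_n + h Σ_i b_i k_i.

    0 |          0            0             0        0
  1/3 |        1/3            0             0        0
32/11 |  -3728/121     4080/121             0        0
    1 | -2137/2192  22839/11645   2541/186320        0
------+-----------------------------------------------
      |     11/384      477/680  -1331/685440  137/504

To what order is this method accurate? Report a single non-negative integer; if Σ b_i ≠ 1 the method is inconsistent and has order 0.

b = (11/384, 477/680, -1331/685440, 137/504)
c = (0, 1/3, 32/11, 1)
Ac = (0, 0, 1360/121, 95/137)
Σ b_i: 11/384·1 + 477/680·1 + (-1331/685440)·1 + 137/504·1 = 1 ✓
b·c: 477/680·1/3 + (-1331/685440)·32/11 + 137/504·1 = 1/2 ✓
b·c²: 477/680·1/9 + (-1331/685440)·1024/121 + 137/504·1 = 1/3 ✓
b·Ac: (-1331/685440)·1360/121 + 137/504·95/137 = 1/6 ✓
b·c³: 477/680·1/27 + (-1331/685440)·32768/1331 + 137/504·1 = 1/4 ✓
b·(c∘Ac): (-1331/685440)·43520/1331 + 137/504·95/137 = 1/8 ✓
b·Ac²: (-1331/685440)·1360/363 + 137/504·1/3 = 1/12 ✓
b·A²c: 137/504·21/137 = 1/24 ✓; 4 stages ⇒ order 4.

4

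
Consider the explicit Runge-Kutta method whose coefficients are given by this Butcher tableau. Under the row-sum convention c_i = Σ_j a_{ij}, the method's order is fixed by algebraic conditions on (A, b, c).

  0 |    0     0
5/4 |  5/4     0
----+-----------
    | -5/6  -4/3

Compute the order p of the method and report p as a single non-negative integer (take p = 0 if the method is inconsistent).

b = (-5/6, -4/3)
c = (0, 5/4)
Σ b_i: (-5/6)·1 + (-4/3)·1 = -13/6 ≠ 1 ⇒ order 0.

0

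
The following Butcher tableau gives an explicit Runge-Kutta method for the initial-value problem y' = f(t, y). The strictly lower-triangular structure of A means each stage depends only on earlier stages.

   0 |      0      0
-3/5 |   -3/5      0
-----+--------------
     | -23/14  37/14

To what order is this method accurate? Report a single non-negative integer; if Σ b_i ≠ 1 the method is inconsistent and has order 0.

1

b = (-23/14, 37/14)
c = (0, -3/5)
Σ b_i: (-23/14)·1 + 37/14·1 = 1 ✓
b·c: 37/14·(-3/5) = -111/70 ≠ 1/2 ⇒ order 1.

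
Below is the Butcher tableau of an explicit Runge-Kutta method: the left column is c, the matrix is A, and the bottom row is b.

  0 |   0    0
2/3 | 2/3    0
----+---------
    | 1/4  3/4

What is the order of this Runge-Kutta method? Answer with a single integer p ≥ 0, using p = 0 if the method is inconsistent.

2

b = (1/4, 3/4)
c = (0, 2/3)
Σ b_i: 1/4·1 + 3/4·1 = 1 ✓
b·c: 3/4·2/3 = 1/2 ✓; 2 stages ⇒ order 2.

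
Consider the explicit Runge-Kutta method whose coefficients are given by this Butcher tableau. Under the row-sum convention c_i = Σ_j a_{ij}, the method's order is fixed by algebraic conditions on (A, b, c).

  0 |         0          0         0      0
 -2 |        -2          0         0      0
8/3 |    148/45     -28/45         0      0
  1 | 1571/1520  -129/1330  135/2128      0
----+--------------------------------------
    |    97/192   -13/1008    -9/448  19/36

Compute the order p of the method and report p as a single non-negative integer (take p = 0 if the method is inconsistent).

b = (97/192, -13/1008, -9/448, 19/36)
c = (0, -2, 8/3, 1)
Ac = (0, 0, 56/45, 69/190)
Σ b_i: 97/192·1 + (-13/1008)·1 + (-9/448)·1 + 19/36·1 = 1 ✓
b·c: (-13/1008)·(-2) + (-9/448)·8/3 + 19/36·1 = 1/2 ✓
b·c²: (-13/1008)·4 + (-9/448)·64/9 + 19/36·1 = 1/3 ✓
b·Ac: (-9/448)·56/45 + 19/36·69/190 = 1/6 ✓
b·c³: (-13/1008)·(-8) + (-9/448)·512/27 + 19/36·1 = 1/4 ✓
b·(c∘Ac): (-9/448)·448/135 + 19/36·69/190 = 1/8 ✓
b·Ac²: (-9/448)·(-112/45) + 19/36·6/95 = 1/12 ✓
b·A²c: 19/36·3/38 = 1/24 ✓; 4 stages ⇒ order 4.

4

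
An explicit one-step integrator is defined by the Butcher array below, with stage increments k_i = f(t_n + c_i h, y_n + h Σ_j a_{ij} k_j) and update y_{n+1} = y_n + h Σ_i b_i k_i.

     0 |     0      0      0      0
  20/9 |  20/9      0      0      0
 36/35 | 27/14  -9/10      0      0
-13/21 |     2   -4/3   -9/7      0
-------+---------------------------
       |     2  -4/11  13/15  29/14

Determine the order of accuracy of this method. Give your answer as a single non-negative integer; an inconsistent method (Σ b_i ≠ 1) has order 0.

b = (2, -4/11, 13/15, 29/14)
c = (0, 20/9, 36/35, -13/21)
Ac = (0, 0, -2, -28348/6615)
Σ b_i: 2·1 + (-4/11)·1 + 13/15·1 + 29/14·1 = 10567/2310 ≠ 1 ⇒ order 0.

0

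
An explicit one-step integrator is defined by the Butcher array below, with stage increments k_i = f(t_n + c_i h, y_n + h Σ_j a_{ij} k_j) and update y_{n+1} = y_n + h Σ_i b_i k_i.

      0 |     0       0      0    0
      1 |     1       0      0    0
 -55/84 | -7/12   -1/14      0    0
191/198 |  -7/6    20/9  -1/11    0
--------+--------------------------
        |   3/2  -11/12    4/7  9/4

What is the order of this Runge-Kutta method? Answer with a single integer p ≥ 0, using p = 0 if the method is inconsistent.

b = (3/2, -11/12, 4/7, 9/4)
c = (0, 1, -55/84, 191/198)
Ac = (0, 0, -1/14, 575/252)
Σ b_i: 3/2·1 + (-11/12)·1 + 4/7·1 + 9/4·1 = 143/42 ≠ 1 ⇒ order 0.

0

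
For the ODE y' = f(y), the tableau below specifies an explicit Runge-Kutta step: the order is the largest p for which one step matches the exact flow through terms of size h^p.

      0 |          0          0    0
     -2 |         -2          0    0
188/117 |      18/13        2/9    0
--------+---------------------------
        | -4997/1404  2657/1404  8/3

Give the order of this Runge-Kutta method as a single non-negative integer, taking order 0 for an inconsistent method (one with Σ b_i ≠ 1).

b = (-4997/1404, 2657/1404, 8/3)
c = (0, -2, 188/117)
Ac = (0, 0, -4/9)
Σ b_i: (-4997/1404)·1 + 2657/1404·1 + 8/3·1 = 1 ✓
b·c: 2657/1404·(-2) + 8/3·188/117 = 1/2 ✓
b·c²: 2657/1404·4 + 8/3·35344/13689 = 593621/41067 ≠ 1/3 ⇒ order 2.
b·Ac: 8/3·(-4/9) = -32/27 ≠ 1/6

2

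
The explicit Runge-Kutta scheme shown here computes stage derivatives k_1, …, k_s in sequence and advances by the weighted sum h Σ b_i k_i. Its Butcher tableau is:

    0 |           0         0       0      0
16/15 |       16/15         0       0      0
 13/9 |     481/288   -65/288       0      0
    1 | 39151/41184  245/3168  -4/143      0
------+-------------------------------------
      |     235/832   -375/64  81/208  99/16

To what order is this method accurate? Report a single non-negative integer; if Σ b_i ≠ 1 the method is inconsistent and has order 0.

b = (235/832, -375/64, 81/208, 99/16)
c = (0, 16/15, 13/9, 1)
Ac = (0, 0, -13/54, 25/594)
Σ b_i: 235/832·1 + (-375/64)·1 + 81/208·1 + 99/16·1 = 1 ✓
b·c: (-375/64)·16/15 + 81/208·13/9 + 99/16·1 = 1/2 ✓
b·c²: (-375/64)·256/225 + 81/208·169/81 + 99/16·1 = 1/3 ✓
b·Ac: 81/208·(-13/54) + 99/16·25/594 = 1/6 ✓
b·c³: (-375/64)·4096/3375 + 81/208·2197/729 + 99/16·1 = 1/4 ✓
b·(c∘Ac): 81/208·(-169/486) + 99/16·25/594 = 1/8 ✓
b·Ac²: 81/208·(-104/405) + 99/16·4/135 = 1/12 ✓
b·A²c: 99/16·2/297 = 1/24 ✓; 4 stages ⇒ order 4.

4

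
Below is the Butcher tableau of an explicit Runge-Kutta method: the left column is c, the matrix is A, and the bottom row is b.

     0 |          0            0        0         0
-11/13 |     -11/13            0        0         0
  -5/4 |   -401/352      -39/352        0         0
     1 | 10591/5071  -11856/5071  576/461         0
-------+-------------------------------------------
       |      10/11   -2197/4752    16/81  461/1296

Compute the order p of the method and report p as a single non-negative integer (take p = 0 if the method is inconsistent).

b = (10/11, -2197/4752, 16/81, 461/1296)
c = (0, -11/13, -5/4, 1)
Ac = (0, 0, 3/32, 192/461)
Σ b_i: 10/11·1 + (-2197/4752)·1 + 16/81·1 + 461/1296·1 = 1 ✓
b·c: (-2197/4752)·(-11/13) + 16/81·(-5/4) + 461/1296·1 = 1/2 ✓
b·c²: (-2197/4752)·121/169 + 16/81·25/16 + 461/1296·1 = 1/3 ✓
b·Ac: 16/81·3/32 + 461/1296·192/461 = 1/6 ✓
b·c³: (-2197/4752)·(-1331/2197) + 16/81·(-125/64) + 461/1296·1 = 1/4 ✓
b·(c∘Ac): 16/81·(-15/128) + 461/1296·192/461 = 1/8 ✓
b·Ac²: 16/81·(-33/416) + 461/1296·1668/5993 = 1/12 ✓
b·A²c: 461/1296·54/461 = 1/24 ✓; 4 stages ⇒ order 4.

4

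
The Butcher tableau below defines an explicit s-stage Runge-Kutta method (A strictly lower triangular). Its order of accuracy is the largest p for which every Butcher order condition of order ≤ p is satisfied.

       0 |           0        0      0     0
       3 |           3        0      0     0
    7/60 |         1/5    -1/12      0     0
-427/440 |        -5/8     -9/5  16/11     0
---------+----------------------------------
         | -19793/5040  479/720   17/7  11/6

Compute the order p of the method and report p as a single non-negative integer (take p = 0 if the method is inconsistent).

b = (-19793/5040, 479/720, 17/7, 11/6)
c = (0, 3, 7/60, -427/440)
Ac = (0, 0, -1/4, -863/165)
Σ b_i: (-19793/5040)·1 + 479/720·1 + 17/7·1 + 11/6·1 = 1 ✓
b·c: 479/720·3 + 17/7·7/60 + 11/6·(-427/440) = 1/2 ✓
b·c²: 479/720·9 + 17/7·49/3600 + 11/6·182329/193600 = 2454299/316800 ≠ 1/3 ⇒ order 2.
b·Ac: 17/7·(-1/4) + 11/6·(-863/165) = -12847/1260 ≠ 1/6

2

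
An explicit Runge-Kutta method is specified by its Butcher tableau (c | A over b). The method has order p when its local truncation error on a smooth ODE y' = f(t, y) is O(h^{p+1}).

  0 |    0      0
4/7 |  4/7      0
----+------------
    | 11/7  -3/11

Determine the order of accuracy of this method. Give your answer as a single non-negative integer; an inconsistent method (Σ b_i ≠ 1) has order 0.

0

b = (11/7, -3/11)
c = (0, 4/7)
Σ b_i: 11/7·1 + (-3/11)·1 = 100/77 ≠ 1 ⇒ order 0.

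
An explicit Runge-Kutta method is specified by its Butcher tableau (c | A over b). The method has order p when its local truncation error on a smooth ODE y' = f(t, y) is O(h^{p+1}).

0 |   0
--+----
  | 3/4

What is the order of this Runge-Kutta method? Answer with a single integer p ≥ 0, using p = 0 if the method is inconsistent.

0

b = (3/4)
c = (0)
Σ b_i: 3/4·1 = 3/4 ≠ 1 ⇒ order 0.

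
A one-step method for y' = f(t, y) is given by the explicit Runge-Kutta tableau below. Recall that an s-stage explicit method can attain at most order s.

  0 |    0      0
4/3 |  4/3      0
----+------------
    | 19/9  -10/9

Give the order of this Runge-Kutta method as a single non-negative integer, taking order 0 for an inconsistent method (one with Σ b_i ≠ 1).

b = (19/9, -10/9)
c = (0, 4/3)
Σ b_i: 19/9·1 + (-10/9)·1 = 1 ✓
b·c: (-10/9)·4/3 = -40/27 ≠ 1/2 ⇒ order 1.

1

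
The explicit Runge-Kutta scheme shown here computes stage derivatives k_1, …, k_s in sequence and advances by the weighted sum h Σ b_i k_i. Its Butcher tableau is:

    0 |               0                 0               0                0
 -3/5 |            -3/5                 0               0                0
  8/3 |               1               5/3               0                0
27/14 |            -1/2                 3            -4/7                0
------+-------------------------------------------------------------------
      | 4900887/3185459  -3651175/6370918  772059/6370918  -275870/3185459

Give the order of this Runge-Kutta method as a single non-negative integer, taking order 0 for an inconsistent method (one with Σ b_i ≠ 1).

3

b = (4900887/3185459, -3651175/6370918, 772059/6370918, -275870/3185459)
c = (0, -3/5, 8/3, 27/14)
Ac = (0, 0, -1, -349/105)
Σ b_i: 4900887/3185459·1 + (-3651175/6370918)·1 + 772059/6370918·1 + (-275870/3185459)·1 = 1 ✓
b·c: (-3651175/6370918)·(-3/5) + 772059/6370918·8/3 + (-275870/3185459)·27/14 = 1/2 ✓
b·c²: (-3651175/6370918)·9/25 + 772059/6370918·64/9 + (-275870/3185459)·729/196 = 1/3 ✓
b·Ac: 772059/6370918·(-1) + (-275870/3185459)·(-349/105) = 1/6 ✓
b·c³: (-3651175/6370918)·(-27/125) + 772059/6370918·512/27 + (-275870/3185459)·19683/2744 = 7227039389/4013678340 ≠ 1/4 ⇒ order 3.
b·(c∘Ac): 772059/6370918·(-8/3) + (-275870/3185459)·(-3141/490) = 738971/3185459 ≠ 1/8
b·Ac²: 772059/6370918·3/5 + (-275870/3185459)·(-4699/1575) = 94920629/286691310 ≠ 1/12
b·A²c: (-275870/3185459)·4/7 = -157640/3185459 ≠ 1/24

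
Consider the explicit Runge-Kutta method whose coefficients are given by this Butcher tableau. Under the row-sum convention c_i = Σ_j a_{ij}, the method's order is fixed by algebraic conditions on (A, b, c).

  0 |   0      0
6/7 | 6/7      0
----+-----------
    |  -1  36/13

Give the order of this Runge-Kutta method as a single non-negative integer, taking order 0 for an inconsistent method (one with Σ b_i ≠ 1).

0

b = (-1, 36/13)
c = (0, 6/7)
Σ b_i: (-1)·1 + 36/13·1 = 23/13 ≠ 1 ⇒ order 0.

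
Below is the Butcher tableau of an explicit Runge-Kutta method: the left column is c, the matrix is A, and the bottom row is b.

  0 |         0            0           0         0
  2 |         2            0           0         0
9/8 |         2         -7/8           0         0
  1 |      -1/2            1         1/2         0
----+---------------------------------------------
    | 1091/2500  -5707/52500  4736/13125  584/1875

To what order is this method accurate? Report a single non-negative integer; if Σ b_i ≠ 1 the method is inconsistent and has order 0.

3

b = (1091/2500, -5707/52500, 4736/13125, 584/1875)
c = (0, 2, 9/8, 1)
Ac = (0, 0, -7/4, 41/16)
Σ b_i: 1091/2500·1 + (-5707/52500)·1 + 4736/13125·1 + 584/1875·1 = 1 ✓
b·c: (-5707/52500)·2 + 4736/13125·9/8 + 584/1875·1 = 1/2 ✓
b·c²: (-5707/52500)·4 + 4736/13125·81/64 + 584/1875·1 = 1/3 ✓
b·Ac: 4736/13125·(-7/4) + 584/1875·41/16 = 1/6 ✓
b·c³: (-5707/52500)·8 + 4736/13125·729/512 + 584/1875·1 = -111/2500 ≠ 1/4 ⇒ order 3.
b·(c∘Ac): 4736/13125·(-63/32) + 584/1875·41/16 = 329/3750 ≠ 1/8
b·Ac²: 4736/13125·(-7/2) + 584/1875·593/128 = 5401/30000 ≠ 1/12
b·A²c: 584/1875·(-7/8) = -511/1875 ≠ 1/24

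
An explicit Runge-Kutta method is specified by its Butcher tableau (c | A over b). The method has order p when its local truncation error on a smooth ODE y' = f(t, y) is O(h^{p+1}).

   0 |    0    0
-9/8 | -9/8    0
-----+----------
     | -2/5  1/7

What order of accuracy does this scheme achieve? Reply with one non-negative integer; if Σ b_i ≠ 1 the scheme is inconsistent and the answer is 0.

0

b = (-2/5, 1/7)
c = (0, -9/8)
Σ b_i: (-2/5)·1 + 1/7·1 = -9/35 ≠ 1 ⇒ order 0.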